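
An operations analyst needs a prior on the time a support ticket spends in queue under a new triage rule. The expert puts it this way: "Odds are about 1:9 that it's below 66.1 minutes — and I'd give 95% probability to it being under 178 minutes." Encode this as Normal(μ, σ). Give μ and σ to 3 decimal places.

μ = 115.104, σ = 38.238

The p-quantile of Normal(μ,σ) is μ + z_p·σ, with z_{0.1} = -1.282 and z_{0.95} = 1.645.
Eliminate σ: μ = (z₂·x₁ − z₁·x₂)/(z₂ − z₁) = (1.645·66.1 − (-1.282)·178)/2.926 = 115.104.
Then σ = (x₂ − x₁)/(z₂ − z₁) = (178 − 66.1)/2.926 = 38.238.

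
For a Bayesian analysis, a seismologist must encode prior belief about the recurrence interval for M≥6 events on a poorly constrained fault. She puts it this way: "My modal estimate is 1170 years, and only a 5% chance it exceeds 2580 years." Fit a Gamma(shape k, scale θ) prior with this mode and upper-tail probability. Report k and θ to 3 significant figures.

Gamma(k,θ) with k>1 has mode (k−1)θ, so θ = 1170/(k−1).
Need P(X < 2580) = 0.95 with θ tied to k this way. Start at k = 2, θ = 1170: P(X<2580) ≈ 0.647.
Too low — raise k to concentrate. Iterating converges to k ≈ 5.4.
Then θ = 1170/(5.4−1) ≈ 266.

k ≈ 5.4, θ ≈ 266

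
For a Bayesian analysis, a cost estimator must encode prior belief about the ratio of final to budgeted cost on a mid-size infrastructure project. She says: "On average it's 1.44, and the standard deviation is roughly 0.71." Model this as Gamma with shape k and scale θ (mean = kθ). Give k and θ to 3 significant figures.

For Gamma(k, scale θ): mean = kθ, variance = kθ², so CV = 1/√k.
CV = SD/mean = 0.71/1.44 = 0.4931, hence k = 1/CV² = 4.11.
Then θ = mean/k = 1.44/4.11 = 0.35.

k ≈ 4.11, θ ≈ 0.35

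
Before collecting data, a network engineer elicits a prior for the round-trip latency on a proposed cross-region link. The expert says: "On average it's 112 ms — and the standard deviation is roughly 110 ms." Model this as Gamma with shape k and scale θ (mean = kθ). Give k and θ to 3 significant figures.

For Gamma(k, scale θ): mean = kθ, variance = kθ², so CV = 1/√k.
CV = SD/mean = 110/112 = 0.9821, hence k = 1/CV² = 1.04.
Then θ = mean/k = 112/1.04 = 108.

k ≈ 1.04, θ ≈ 108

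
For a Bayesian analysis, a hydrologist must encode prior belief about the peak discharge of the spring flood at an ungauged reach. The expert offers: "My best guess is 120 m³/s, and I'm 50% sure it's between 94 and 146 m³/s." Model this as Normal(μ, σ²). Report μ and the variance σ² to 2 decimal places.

A symmetric 50% interval runs μ ± z·σ with z = 0.6745.
Half-width = 26, so σ = 26/0.6745 = 38.548 and σ² = 1485.92.
μ is the stated best guess, 120.00.

μ = 120.00, σ² = 1485.92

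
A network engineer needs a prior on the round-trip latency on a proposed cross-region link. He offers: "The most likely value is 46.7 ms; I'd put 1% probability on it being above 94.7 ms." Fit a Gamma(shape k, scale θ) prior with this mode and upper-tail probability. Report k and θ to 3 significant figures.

k ≈ 10.8, θ ≈ 4.76

Gamma(k,θ) with k>1 has mode (k−1)θ, so θ = 46.7/(k−1).
Need P(X < 94.7) = 0.99 with θ tied to k this way. Start at k = 2, θ = 46.7: P(X<94.7) ≈ 0.601.
Too low — raise k to concentrate. Iterating converges to k ≈ 10.8.
Then θ = 46.7/(10.8−1) ≈ 4.76.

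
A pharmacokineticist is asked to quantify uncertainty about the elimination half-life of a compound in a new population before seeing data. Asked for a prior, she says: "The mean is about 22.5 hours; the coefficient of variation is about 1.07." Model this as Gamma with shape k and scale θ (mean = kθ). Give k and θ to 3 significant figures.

For Gamma(k, scale θ): mean = kθ, variance = kθ², so CV = 1/√k.
CV = 1.07, hence k = 1/CV² = 0.873.
Then θ = mean/k = 22.5/0.873 = 25.8.

k ≈ 0.873, θ ≈ 25.8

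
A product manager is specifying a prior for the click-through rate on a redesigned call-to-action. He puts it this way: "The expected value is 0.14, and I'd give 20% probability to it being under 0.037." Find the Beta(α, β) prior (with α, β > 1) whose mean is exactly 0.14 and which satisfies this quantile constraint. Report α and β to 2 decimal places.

α ≈ 1.03, β ≈ 6.35

With mean 0.14 fixed, write α = 0.14s, β = 0.86s where s = α+β.
Need P(θ < 0.037) = 0.2 under Beta(0.14s, 0.86s). Normal approximation: (q−m)/√(m(1−m)/s) ≈ z_{0.2} = -0.842, so s ≈ 0.14·0.86·(-0.842)²/(0.037−0.14)² = 8.0.
At s = 8.0: P(θ<0.037) ≈ 0.183. Adjusting to match 0.2 gives s ≈ 7.38.
So α = 0.14·7.38 ≈ 1.03, β = 0.86·7.38 ≈ 6.35.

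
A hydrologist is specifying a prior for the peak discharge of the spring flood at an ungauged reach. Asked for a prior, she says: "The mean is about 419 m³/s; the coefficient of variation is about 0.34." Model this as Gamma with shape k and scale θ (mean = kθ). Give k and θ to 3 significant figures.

k ≈ 8.65, θ ≈ 48.4

For Gamma(k, scale θ): mean = kθ, variance = kθ², so CV = 1/√k.
CV = 0.34, hence k = 1/CV² = 8.65.
Then θ = mean/k = 419/8.65 = 48.4.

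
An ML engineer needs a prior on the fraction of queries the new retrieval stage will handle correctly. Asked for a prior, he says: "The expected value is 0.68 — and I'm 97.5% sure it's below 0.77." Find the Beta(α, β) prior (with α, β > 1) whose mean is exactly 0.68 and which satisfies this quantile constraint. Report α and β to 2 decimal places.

With mean 0.68 fixed, write α = 0.68s, β = 0.32s where s = α+β.
Need P(θ < 0.77) = 0.975 under Beta(0.68s, 0.32s). Normal approximation: (q−m)/√(m(1−m)/s) ≈ z_{0.975} = 1.96, so s ≈ 0.68·0.32·(1.96)²/(0.77−0.68)² = 103.2.
At s = 103.2: P(θ<0.77) ≈ 0.980. Adjusting to match 0.975 gives s ≈ 93.80.
So α = 0.68·93.80 ≈ 63.78, β = 0.32·93.80 ≈ 30.02.

α ≈ 63.78, β ≈ 30.02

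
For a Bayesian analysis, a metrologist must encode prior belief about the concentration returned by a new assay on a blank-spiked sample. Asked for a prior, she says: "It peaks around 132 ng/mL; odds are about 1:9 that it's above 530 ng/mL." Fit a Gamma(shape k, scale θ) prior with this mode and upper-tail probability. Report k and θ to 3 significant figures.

k ≈ 1.95, θ ≈ 139

Gamma(k,θ) with k>1 has mode (k−1)θ, so θ = 132/(k−1).
Need P(X < 530) = 0.9 with θ tied to k this way. Start at k = 2, θ = 132: P(X<530) ≈ 0.910.
Too high — lower k to spread out. Iterating converges to k ≈ 1.95.
Then θ = 132/(1.95−1) ≈ 139.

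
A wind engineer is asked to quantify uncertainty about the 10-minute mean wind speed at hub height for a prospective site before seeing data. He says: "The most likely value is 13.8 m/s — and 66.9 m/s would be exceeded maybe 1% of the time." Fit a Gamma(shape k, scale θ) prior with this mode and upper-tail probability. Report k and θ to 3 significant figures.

k ≈ 2.59, θ ≈ 8.69

Gamma(k,θ) with k>1 has mode (k−1)θ, so θ = 13.8/(k−1).
Need P(X < 66.9) = 0.99 with θ tied to k this way. Start at k = 2, θ = 13.8: P(X<66.9) ≈ 0.954.
Too low — raise k to concentrate. Iterating converges to k ≈ 2.59.
Then θ = 13.8/(2.59−1) ≈ 8.69.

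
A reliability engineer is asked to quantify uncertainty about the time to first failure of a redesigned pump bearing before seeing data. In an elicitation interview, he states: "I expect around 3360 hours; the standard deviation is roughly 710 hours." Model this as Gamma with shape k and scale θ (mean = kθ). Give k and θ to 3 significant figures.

k ≈ 22.4, θ ≈ 150

For Gamma(k, scale θ): mean = kθ, variance = kθ², so CV = 1/√k.
CV = SD/mean = 710/3360 = 0.2113, hence k = 1/CV² = 22.4.
Then θ = mean/k = 3360/22.4 = 150.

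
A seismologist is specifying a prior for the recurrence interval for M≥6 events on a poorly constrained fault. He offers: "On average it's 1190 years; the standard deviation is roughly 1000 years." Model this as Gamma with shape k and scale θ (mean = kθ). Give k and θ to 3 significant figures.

For Gamma(k, scale θ): mean = kθ, variance = kθ², so CV = 1/√k.
CV = SD/mean = 1000/1190 = 0.8403, hence k = 1/CV² = 1.42.
Then θ = mean/k = 1190/1.42 = 840.

k ≈ 1.42, θ ≈ 840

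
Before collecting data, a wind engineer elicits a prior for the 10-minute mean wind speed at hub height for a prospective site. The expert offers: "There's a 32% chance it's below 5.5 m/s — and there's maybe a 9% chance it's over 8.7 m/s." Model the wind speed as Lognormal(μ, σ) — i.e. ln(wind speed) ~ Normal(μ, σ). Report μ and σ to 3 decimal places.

μ ≈ 1.823, σ ≈ 0.254

If T ~ Lognormal(μ,σ) then ln T ~ Normal(μ,σ), so the p-quantile of ln T is μ + z_p·σ.
ln(5.5) = 1.705 and ln(8.7) = 2.163; z_{0.32} = -0.4677, z_{0.91} = 1.341.
σ = (2.163 − 1.705)/(1.341 − (-0.4677)) = 0.254.
μ = 1.705 − (-0.4677)·0.254 = 1.823.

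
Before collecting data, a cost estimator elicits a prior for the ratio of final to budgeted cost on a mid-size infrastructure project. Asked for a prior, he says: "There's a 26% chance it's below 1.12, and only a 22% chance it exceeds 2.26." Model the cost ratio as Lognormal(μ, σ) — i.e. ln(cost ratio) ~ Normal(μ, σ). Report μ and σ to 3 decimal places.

μ ≈ 0.432, σ ≈ 0.496

If T ~ Lognormal(μ,σ) then ln T ~ Normal(μ,σ), so the p-quantile of ln T is μ + z_p·σ.
ln(1.12) = 0.1133 and ln(2.26) = 0.8154; z_{0.26} = -0.6433, z_{0.78} = 0.7722.
σ = (0.8154 − 0.1133)/(0.7722 − (-0.6433)) = 0.496.
μ = 0.1133 − (-0.6433)·0.496 = 0.432.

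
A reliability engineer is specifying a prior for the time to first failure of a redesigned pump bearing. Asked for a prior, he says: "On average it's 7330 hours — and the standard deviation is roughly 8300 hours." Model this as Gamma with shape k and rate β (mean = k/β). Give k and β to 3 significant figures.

k ≈ 0.78, β ≈ 0.000106

For Gamma(k, rate β): mean = k/β, variance = k/β², so CV = 1/√k.
CV = SD/mean = 8300/7330 = 1.132, hence k = 1/CV² = 0.78.
Then β = k/mean = 0.78/7330 = 0.000106.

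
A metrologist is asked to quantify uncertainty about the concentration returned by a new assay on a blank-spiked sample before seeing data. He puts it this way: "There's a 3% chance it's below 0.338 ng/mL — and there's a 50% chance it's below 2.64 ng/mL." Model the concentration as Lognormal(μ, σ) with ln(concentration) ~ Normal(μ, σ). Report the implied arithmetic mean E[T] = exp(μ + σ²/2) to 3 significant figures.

E[T] ≈ 4.8 ng/mL

If T ~ Lognormal(μ,σ) then ln T ~ Normal(μ,σ), so the p-quantile of ln T is μ + z_p·σ.
ln(0.338) = -1.085 and ln(2.64) = 0.9708; z_{0.03} = -1.881, z_{0.5} = 0.
σ = (0.9708 − -1.085)/(0 − (-1.881)) = 1.093.
μ = -1.085 − (-1.881)·1.093 = 0.971.
E[T] = exp(μ + σ²/2) = exp(0.971 + 0.5972) = 4.8 ng/mL.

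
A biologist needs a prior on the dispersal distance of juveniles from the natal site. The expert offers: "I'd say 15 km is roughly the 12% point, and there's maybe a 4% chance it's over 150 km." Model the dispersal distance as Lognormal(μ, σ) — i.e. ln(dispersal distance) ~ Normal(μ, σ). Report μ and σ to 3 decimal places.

μ ≈ 3.633, σ ≈ 0.787

If T ~ Lognormal(μ,σ) then ln T ~ Normal(μ,σ), so the p-quantile of ln T is μ + z_p·σ.
ln(15) = 2.708 and ln(150) = 5.011; z_{0.12} = -1.175, z_{0.96} = 1.751.
σ = (5.011 − 2.708)/(1.751 − (-1.175)) = 0.787.
μ = 2.708 − (-1.175)·0.787 = 3.633.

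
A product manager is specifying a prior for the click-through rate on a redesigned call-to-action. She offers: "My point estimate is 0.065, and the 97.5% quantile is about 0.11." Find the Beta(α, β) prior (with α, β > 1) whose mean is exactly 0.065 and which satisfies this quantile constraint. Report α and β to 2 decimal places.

With mean 0.065 fixed, write α = 0.065s, β = 0.935s where s = α+β.
Need P(θ < 0.11) = 0.975 under Beta(0.065s, 0.935s). Normal approximation: (q−m)/√(m(1−m)/s) ≈ z_{0.975} = 1.96, so s ≈ 0.065·0.935·(1.96)²/(0.11−0.065)² = 115.3.
At s = 115.3: P(θ<0.11) ≈ 0.961. Adjusting to match 0.975 gives s ≈ 146.68.
So α = 0.065·146.68 ≈ 9.53, β = 0.935·146.68 ≈ 137.14.

α ≈ 9.53, β ≈ 137.14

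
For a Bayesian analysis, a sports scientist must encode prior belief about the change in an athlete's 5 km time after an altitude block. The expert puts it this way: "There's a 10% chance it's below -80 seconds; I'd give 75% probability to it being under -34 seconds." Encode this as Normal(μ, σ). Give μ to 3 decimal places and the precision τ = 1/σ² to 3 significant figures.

The p-quantile of Normal(μ,σ) is μ + z_p·σ, with z_{0.1} = -1.282 and z_{0.75} = 0.6745.
Eliminate σ: μ = (z₂·x₁ − z₁·x₂)/(z₂ − z₁) = (0.6745·-80 − (-1.282)·-34)/1.956 = -49.862.
Then σ = (x₂ − x₁)/(z₂ − z₁) = (-34 − -80)/1.956 = 23.517.
Precision τ = 1/σ² = 1/23.52² = 0.00181.

μ = -49.862, τ = 0.00181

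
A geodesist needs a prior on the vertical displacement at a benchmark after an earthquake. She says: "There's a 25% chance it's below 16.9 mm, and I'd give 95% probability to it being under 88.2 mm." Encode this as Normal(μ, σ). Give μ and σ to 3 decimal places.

The p-quantile of Normal(μ,σ) is μ + z_p·σ, with z_{0.25} = -0.6745 and z_{0.95} = 1.645.
Eliminate σ: μ = (z₂·x₁ − z₁·x₂)/(z₂ − z₁) = (1.645·16.9 − (-0.6745)·88.2)/2.319 = 37.635.
Then σ = (x₂ − x₁)/(z₂ − z₁) = (88.2 − 16.9)/2.319 = 30.741.

μ = 37.635, σ = 30.741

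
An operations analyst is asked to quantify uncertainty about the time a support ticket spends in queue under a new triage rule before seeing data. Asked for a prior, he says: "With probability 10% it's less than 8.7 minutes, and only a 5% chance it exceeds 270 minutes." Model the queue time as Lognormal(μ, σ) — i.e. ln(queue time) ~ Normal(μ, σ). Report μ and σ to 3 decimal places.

μ ≈ 3.668, σ ≈ 1.174

If T ~ Lognormal(μ,σ) then ln T ~ Normal(μ,σ), so the p-quantile of ln T is μ + z_p·σ.
ln(8.7) = 2.163 and ln(270) = 5.598; z_{0.1} = -1.282, z_{0.95} = 1.645.
σ = (5.598 − 2.163)/(1.645 − (-1.282)) = 1.174.
μ = 2.163 − (-1.282)·1.174 = 3.668.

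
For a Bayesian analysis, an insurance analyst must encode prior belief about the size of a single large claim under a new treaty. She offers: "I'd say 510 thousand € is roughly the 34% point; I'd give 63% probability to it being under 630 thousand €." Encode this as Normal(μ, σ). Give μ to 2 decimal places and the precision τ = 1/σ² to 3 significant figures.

μ = 576.50, τ = 3.85e-05

The p-quantile of Normal(μ,σ) is μ + z_p·σ, with z_{0.34} = -0.4125 and z_{0.63} = 0.3319.
Eliminate σ: μ = (z₂·x₁ − z₁·x₂)/(z₂ − z₁) = (0.3319·510 − (-0.4125)·630)/0.7443 = 576.50.
Then σ = (x₂ − x₁)/(z₂ − z₁) = (630 − 510)/0.7443 = 161.22.
Precision τ = 1/σ² = 1/161.2² = 3.85e-05.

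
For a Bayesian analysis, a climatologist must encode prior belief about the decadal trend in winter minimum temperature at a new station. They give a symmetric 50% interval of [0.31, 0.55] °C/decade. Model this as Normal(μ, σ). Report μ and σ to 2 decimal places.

μ = 0.43, σ = 0.18

A symmetric 50% interval runs μ ± z·σ with z = 0.6745.
Half-width = 0.12, so σ = 0.12/0.6745 = 0.18.
μ is the interval midpoint, 0.43.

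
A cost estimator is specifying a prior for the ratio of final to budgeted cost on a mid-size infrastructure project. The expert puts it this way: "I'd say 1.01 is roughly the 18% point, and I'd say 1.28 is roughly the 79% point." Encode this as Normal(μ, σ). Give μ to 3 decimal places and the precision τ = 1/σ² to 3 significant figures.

μ = 1.154, τ = 40.7

The p-quantile of Normal(μ,σ) is μ + z_p·σ, with z_{0.18} = -0.9154 and z_{0.79} = 0.8064.
Eliminate σ: μ = (z₂·x₁ − z₁·x₂)/(z₂ − z₁) = (0.8064·1.01 − (-0.9154)·1.28)/1.722 = 1.154.
Then σ = (x₂ − x₁)/(z₂ − z₁) = (1.28 − 1.01)/1.722 = 0.157.
Precision τ = 1/σ² = 1/0.1568² = 40.7.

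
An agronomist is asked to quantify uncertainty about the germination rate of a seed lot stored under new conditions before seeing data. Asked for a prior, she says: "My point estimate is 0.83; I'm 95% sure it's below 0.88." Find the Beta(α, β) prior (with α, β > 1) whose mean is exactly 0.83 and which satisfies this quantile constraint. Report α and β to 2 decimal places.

With mean 0.83 fixed, write α = 0.83s, β = 0.17s where s = α+β.
Need P(θ < 0.88) = 0.95 under Beta(0.83s, 0.17s). Normal approximation: (q−m)/√(m(1−m)/s) ≈ z_{0.95} = 1.64, so s ≈ 0.83·0.17·(1.64)²/(0.88−0.83)² = 152.7.
At s = 152.7: P(θ<0.88) ≈ 0.960. Adjusting to match 0.95 gives s ≈ 135.45.
So α = 0.83·135.45 ≈ 112.42, β = 0.17·135.45 ≈ 23.03.

α ≈ 112.42, β ≈ 23.03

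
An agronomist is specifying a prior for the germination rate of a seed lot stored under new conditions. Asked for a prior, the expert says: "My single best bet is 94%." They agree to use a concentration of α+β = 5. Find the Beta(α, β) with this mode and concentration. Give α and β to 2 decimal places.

α = 3.82, β = 1.18

For α,β > 1 the Beta mode is (α−1)/(α+β−2). With α+β = 5, the mode is (α−1)/3.
Set (α−1)/3 = 0.94 → α = 1 + 0.94·3 = 3.82.
β = 5 − α = 1.18.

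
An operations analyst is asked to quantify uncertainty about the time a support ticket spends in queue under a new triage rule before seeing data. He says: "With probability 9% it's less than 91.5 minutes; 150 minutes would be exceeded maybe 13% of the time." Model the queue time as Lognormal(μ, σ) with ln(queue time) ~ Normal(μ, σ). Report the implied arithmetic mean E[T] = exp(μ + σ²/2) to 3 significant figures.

E[T] ≈ 122 minutes

If T ~ Lognormal(μ,σ) then ln T ~ Normal(μ,σ), so the p-quantile of ln T is μ + z_p·σ.
ln(91.5) = 4.516 and ln(150) = 5.011; z_{0.09} = -1.341, z_{0.87} = 1.126.
σ = (5.011 − 4.516)/(1.126 − (-1.341)) = 0.200.
μ = 4.516 − (-1.341)·0.200 = 4.785.
E[T] = exp(μ + σ²/2) = exp(4.785 + 0.0201) = 122 minutes.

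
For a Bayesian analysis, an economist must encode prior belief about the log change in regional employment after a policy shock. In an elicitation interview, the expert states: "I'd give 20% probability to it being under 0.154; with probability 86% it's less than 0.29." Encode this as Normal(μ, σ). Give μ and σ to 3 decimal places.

μ = 0.214, σ = 0.071

For Normal(μ,σ), the p-quantile is μ + z_p·σ. Here z_{0.2} = -0.8416, z_{0.86} = 1.08.
So 0.154 = μ − 0.8416σ and 0.29 = μ + 1.08σ.
Subtracting: σ = (0.29 − 0.154)/(1.08 − (-0.8416)) = 0.071.
Then μ = 0.154 − (-0.8416)·0.071 = 0.214.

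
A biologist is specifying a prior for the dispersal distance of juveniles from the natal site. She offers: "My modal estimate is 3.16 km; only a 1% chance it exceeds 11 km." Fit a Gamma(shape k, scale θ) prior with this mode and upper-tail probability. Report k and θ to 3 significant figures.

k ≈ 3.79, θ ≈ 1.13

Gamma(k,θ) with k>1 has mode (k−1)θ, so θ = 3.16/(k−1).
Need P(X < 11) = 0.99 with θ tied to k this way. Start at k = 2, θ = 3.16: P(X<11) ≈ 0.862.
Too low — raise k to concentrate. Iterating converges to k ≈ 3.79.
Then θ = 3.16/(3.79−1) ≈ 1.13.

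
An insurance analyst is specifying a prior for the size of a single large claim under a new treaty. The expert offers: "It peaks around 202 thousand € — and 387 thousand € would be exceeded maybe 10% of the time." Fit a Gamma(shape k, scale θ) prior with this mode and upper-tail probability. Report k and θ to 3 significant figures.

k ≈ 5.53, θ ≈ 44.6

Gamma(k,θ) with k>1 has mode (k−1)θ, so θ = 202/(k−1).
Need P(X < 387) = 0.9 with θ tied to k this way. Start at k = 2, θ = 202: P(X<387) ≈ 0.571.
Too low — raise k to concentrate. Iterating converges to k ≈ 5.53.
Then θ = 202/(5.53−1) ≈ 44.6.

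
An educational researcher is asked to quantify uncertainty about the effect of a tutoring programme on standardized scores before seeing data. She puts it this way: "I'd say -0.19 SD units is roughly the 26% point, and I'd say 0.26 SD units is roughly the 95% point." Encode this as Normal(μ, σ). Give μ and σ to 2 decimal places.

μ = -0.06, σ = 0.20

For Normal(μ,σ), the p-quantile is μ + z_p·σ. Here z_{0.26} = -0.6433, z_{0.95} = 1.645.
So -0.19 = μ − 0.6433σ and 0.26 = μ + 1.645σ.
Subtracting: σ = (0.26 − -0.19)/(1.645 − (-0.6433)) = 0.20.
Then μ = -0.19 − (-0.6433)·0.20 = -0.06.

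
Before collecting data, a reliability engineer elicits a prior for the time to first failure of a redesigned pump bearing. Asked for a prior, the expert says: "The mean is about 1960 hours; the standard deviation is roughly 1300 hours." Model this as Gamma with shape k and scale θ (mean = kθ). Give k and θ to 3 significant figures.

k ≈ 2.27, θ ≈ 862

For Gamma(k, scale θ): mean = kθ, variance = kθ², so CV = 1/√k.
CV = SD/mean = 1300/1960 = 0.6633, hence k = 1/CV² = 2.27.
Then θ = mean/k = 1960/2.27 = 862.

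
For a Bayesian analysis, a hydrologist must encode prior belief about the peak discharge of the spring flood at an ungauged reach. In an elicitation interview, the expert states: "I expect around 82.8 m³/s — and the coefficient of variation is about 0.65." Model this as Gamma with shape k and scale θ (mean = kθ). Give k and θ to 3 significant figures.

For Gamma(k, scale θ): mean = kθ, variance = kθ², so CV = 1/√k.
CV = 0.65, hence k = 1/CV² = 2.37.
Then θ = mean/k = 82.8/2.37 = 35.

k ≈ 2.37, θ ≈ 35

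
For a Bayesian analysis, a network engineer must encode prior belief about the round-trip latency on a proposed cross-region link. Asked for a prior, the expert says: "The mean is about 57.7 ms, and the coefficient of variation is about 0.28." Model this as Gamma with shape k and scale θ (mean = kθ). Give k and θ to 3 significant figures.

k ≈ 12.8, θ ≈ 4.52

For Gamma(k, scale θ): mean = kθ, variance = kθ², so CV = 1/√k.
CV = 0.28, hence k = 1/CV² = 12.8.
Then θ = mean/k = 57.7/12.8 = 4.52.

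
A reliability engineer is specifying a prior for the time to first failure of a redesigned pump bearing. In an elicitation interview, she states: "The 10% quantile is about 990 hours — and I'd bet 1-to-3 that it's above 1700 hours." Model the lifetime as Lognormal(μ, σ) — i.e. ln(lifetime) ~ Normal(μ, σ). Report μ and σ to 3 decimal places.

μ ≈ 7.252, σ ≈ 0.276

If T ~ Lognormal(μ,σ) then ln T ~ Normal(μ,σ), so the p-quantile of ln T is μ + z_p·σ.
ln(990) = 6.898 and ln(1700) = 7.438; z_{0.1} = -1.282, z_{0.75} = 0.6745.
σ = (7.438 − 6.898)/(0.6745 − (-1.282)) = 0.276.
μ = 6.898 − (-1.282)·0.276 = 7.252.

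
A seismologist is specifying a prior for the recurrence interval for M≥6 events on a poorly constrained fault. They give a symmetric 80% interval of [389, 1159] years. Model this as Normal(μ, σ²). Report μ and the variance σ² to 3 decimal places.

μ = 774.000, σ² = 90250.432

A symmetric 80% interval runs μ ± z·σ with z = 1.282.
Half-width = 385, so σ = 385/1.282 = 300.4171 and σ² = 90250.432.
μ is the interval midpoint, 774.000.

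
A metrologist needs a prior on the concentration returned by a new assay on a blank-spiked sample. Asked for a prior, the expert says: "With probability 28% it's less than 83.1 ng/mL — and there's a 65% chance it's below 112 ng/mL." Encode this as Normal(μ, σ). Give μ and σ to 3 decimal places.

For Normal(μ,σ), the p-quantile is μ + z_p·σ. Here z_{0.28} = -0.5828, z_{0.65} = 0.3853.
So 83.1 = μ − 0.5828σ and 112 = μ + 0.3853σ.
Subtracting: σ = (112 − 83.1)/(0.3853 − (-0.5828)) = 29.850.
Then μ = 83.1 − (-0.5828)·29.850 = 100.498.

μ = 100.498, σ = 29.850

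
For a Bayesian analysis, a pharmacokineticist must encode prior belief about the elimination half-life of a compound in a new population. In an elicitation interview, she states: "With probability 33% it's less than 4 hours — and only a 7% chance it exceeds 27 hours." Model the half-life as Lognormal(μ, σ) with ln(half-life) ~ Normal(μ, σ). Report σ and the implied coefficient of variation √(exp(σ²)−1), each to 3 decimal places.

σ ≈ 0.997, CV ≈ 1.304

If T ~ Lognormal(μ,σ) then ln T ~ Normal(μ,σ), so the p-quantile of ln T is μ + z_p·σ.
ln(4) = 1.386 and ln(27) = 3.296; z_{0.33} = -0.4399, z_{0.93} = 1.476.
σ = (3.296 − 1.386)/(1.476 − (-0.4399)) = 0.997.
μ = 1.386 − (-0.4399)·0.997 = 1.825.
CV = √(exp(σ²)−1) = √(exp(0.9936)−1) = 1.304.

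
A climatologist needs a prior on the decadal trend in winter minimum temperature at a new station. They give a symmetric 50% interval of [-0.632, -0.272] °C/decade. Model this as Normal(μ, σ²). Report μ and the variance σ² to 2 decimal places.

A symmetric 50% interval runs μ ± z·σ with z = 0.6745.
Half-width = 0.18, so σ = 0.18/0.6745 = 0.267 and σ² = 0.07.
μ is the interval midpoint, -0.45.

μ = -0.45, σ² = 0.07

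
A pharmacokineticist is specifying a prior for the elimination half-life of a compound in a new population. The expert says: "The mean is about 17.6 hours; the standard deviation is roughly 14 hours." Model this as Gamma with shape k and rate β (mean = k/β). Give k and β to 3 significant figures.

k ≈ 1.58, β ≈ 0.0898

For Gamma(k, rate β): mean = k/β, variance = k/β², so CV = 1/√k.
CV = SD/mean = 14/17.6 = 0.7955, hence k = 1/CV² = 1.58.
Then β = k/mean = 1.58/17.6 = 0.0898.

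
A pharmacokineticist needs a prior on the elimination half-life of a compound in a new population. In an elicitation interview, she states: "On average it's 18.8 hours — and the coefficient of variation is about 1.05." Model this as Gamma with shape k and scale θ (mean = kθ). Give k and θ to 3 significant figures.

For Gamma(k, scale θ): mean = kθ, variance = kθ², so CV = 1/√k.
CV = 1.05, hence k = 1/CV² = 0.907.
Then θ = mean/k = 18.8/0.907 = 20.7.

k ≈ 0.907, θ ≈ 20.7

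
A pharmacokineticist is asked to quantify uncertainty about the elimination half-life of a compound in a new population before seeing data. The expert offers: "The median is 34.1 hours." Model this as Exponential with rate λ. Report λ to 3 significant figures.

Exponential median = ln 2 / λ, so λ = ln 2 / 34.1 = 0.0203.

λ ≈ 0.0203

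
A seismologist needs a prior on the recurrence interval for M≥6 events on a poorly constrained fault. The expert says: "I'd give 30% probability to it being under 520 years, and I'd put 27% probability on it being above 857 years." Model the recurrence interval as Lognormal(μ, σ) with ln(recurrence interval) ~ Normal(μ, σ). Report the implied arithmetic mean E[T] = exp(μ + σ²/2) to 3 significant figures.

If T ~ Lognormal(μ,σ) then ln T ~ Normal(μ,σ), so the p-quantile of ln T is μ + z_p·σ.
ln(520) = 6.254 and ln(857) = 6.753; z_{0.3} = -0.5244, z_{0.73} = 0.6128.
σ = (6.753 − 6.254)/(0.6128 − (-0.5244)) = 0.439.
μ = 6.254 − (-0.5244)·0.439 = 6.484.
E[T] = exp(μ + σ²/2) = exp(6.484 + 0.0965) = 721 years.

E[T] ≈ 721 years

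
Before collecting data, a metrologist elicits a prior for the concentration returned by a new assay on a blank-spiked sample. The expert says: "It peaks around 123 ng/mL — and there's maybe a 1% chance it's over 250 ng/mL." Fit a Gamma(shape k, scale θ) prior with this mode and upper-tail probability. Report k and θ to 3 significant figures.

Gamma(k,θ) with k>1 has mode (k−1)θ, so θ = 123/(k−1).
Need P(X < 250) = 0.99 with θ tied to k this way. Start at k = 2, θ = 123: P(X<250) ≈ 0.603.
Too low — raise k to concentrate. Iterating converges to k ≈ 10.7.
Then θ = 123/(10.7−1) ≈ 12.6.

k ≈ 10.7, θ ≈ 12.6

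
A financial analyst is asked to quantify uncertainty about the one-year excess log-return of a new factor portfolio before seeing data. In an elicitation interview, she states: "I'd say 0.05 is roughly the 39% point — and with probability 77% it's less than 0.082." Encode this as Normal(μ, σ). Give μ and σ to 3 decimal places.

μ = 0.059, σ = 0.031

The p-quantile of Normal(μ,σ) is μ + z_p·σ, with z_{0.39} = -0.2793 and z_{0.77} = 0.7388.
Eliminate σ: μ = (z₂·x₁ − z₁·x₂)/(z₂ − z₁) = (0.7388·0.05 − (-0.2793)·0.082)/1.018 = 0.059.
Then σ = (x₂ − x₁)/(z₂ − z₁) = (0.082 − 0.05)/1.018 = 0.031.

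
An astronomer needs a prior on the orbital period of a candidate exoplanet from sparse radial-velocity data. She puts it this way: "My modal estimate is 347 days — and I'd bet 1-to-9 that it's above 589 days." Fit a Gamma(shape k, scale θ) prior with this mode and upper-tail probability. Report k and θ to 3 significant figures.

k ≈ 7.76, θ ≈ 51.3

Gamma(k,θ) with k>1 has mode (k−1)θ, so θ = 347/(k−1).
Need P(X < 589) = 0.9 with θ tied to k this way. Start at k = 2, θ = 347: P(X<589) ≈ 0.506.
Too low — raise k to concentrate. Iterating converges to k ≈ 7.76.
Then θ = 347/(7.76−1) ≈ 51.3.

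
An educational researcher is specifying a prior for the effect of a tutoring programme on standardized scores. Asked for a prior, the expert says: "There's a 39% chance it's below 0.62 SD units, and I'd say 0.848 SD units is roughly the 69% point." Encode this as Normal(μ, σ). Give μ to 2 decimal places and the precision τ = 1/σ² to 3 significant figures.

The p-quantile of Normal(μ,σ) is μ + z_p·σ, with z_{0.39} = -0.2793 and z_{0.69} = 0.4959.
Eliminate σ: μ = (z₂·x₁ − z₁·x₂)/(z₂ − z₁) = (0.4959·0.62 − (-0.2793)·0.848)/0.7752 = 0.70.
Then σ = (x₂ − x₁)/(z₂ − z₁) = (0.848 − 0.62)/0.7752 = 0.29.
Precision τ = 1/σ² = 1/0.2941² = 11.6.

μ = 0.70, τ = 11.6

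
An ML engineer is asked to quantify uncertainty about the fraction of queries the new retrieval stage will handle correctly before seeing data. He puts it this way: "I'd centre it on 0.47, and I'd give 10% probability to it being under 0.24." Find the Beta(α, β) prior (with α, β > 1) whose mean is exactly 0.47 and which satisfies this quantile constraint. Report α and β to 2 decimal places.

α ≈ 3.39, β ≈ 3.82

With mean 0.47 fixed, write α = 0.47s, β = 0.53s where s = α+β.
Need P(θ < 0.24) = 0.1 under Beta(0.47s, 0.53s). Normal approximation: (q−m)/√(m(1−m)/s) ≈ z_{0.1} = -1.28, so s ≈ 0.47·0.53·(-1.28)²/(0.24−0.47)² = 7.7.
At s = 7.7: P(θ<0.24) ≈ 0.091. Adjusting to match 0.1 gives s ≈ 7.20.
So α = 0.47·7.20 ≈ 3.39, β = 0.53·7.20 ≈ 3.82.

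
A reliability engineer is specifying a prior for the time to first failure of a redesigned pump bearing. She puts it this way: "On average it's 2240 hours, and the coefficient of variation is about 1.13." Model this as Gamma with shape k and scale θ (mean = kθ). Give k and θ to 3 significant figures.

k ≈ 0.783, θ ≈ 2860

For Gamma(k, scale θ): mean = kθ, variance = kθ², so CV = 1/√k.
CV = 1.13, hence k = 1/CV² = 0.783.
Then θ = mean/k = 2240/0.783 = 2860.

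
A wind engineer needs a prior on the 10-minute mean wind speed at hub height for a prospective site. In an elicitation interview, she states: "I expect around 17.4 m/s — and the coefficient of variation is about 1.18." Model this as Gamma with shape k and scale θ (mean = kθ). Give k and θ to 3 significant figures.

For Gamma(k, scale θ): mean = kθ, variance = kθ², so CV = 1/√k.
CV = 1.18, hence k = 1/CV² = 0.718.
Then θ = mean/k = 17.4/0.718 = 24.2.

k ≈ 0.718, θ ≈ 24.2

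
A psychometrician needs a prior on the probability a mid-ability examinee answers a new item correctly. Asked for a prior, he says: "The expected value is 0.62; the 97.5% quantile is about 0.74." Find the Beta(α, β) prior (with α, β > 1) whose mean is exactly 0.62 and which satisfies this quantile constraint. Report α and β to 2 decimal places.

α ≈ 35.59, β ≈ 21.81

With mean 0.62 fixed, write α = 0.62s, β = 0.38s where s = α+β.
Need P(θ < 0.74) = 0.975 under Beta(0.62s, 0.38s). Normal approximation: (q−m)/√(m(1−m)/s) ≈ z_{0.975} = 1.96, so s ≈ 0.62·0.38·(1.96)²/(0.74−0.62)² = 62.9.
At s = 62.9: P(θ<0.74) ≈ 0.980. Adjusting to match 0.975 gives s ≈ 57.41.
So α = 0.62·57.41 ≈ 35.59, β = 0.38·57.41 ≈ 21.81.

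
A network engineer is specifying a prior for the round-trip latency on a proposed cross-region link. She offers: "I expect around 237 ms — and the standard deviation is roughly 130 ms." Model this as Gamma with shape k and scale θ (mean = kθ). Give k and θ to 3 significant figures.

For Gamma(k, scale θ): mean = kθ, variance = kθ², so CV = 1/√k.
CV = SD/mean = 130/237 = 0.5485, hence k = 1/CV² = 3.32.
Then θ = mean/k = 237/3.32 = 71.3.

k ≈ 3.32, θ ≈ 71.3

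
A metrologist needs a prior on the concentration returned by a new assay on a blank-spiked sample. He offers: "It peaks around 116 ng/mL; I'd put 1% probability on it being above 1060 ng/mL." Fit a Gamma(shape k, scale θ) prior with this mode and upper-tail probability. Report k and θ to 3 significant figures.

k ≈ 1.65, θ ≈ 177

Gamma(k,θ) with k>1 has mode (k−1)θ, so θ = 116/(k−1).
Need P(X < 1060) = 0.99 with θ tied to k this way. Start at k = 2, θ = 116: P(X<1060) ≈ 0.999.
Too high — lower k to spread out. Iterating converges to k ≈ 1.65.
Then θ = 116/(1.65−1) ≈ 177.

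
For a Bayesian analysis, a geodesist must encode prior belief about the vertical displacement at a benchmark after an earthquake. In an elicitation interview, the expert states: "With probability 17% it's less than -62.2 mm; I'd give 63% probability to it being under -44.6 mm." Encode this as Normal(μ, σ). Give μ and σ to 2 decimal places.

The p-quantile of Normal(μ,σ) is μ + z_p·σ, with z_{0.17} = -0.9542 and z_{0.63} = 0.3319.
Eliminate σ: μ = (z₂·x₁ − z₁·x₂)/(z₂ − z₁) = (0.3319·-62.2 − (-0.9542)·-44.6)/1.286 = -49.14.
Then σ = (x₂ − x₁)/(z₂ − z₁) = (-44.6 − -62.2)/1.286 = 13.69.

μ = -49.14, σ = 13.69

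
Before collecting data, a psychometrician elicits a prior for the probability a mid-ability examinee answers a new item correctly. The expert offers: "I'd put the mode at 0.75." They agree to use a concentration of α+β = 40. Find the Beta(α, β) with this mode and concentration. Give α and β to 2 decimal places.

For α,β > 1 the Beta mode is (α−1)/(α+β−2). With α+β = 40, the mode is (α−1)/38.
Set (α−1)/38 = 0.75 → α = 1 + 0.75·38 = 29.50.
β = 40 − α = 10.50.

α = 29.50, β = 10.50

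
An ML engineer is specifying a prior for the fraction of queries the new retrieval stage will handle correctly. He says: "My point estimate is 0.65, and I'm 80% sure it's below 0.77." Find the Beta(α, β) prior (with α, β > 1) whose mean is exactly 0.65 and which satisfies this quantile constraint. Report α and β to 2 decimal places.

With mean 0.65 fixed, write α = 0.65s, β = 0.35s where s = α+β.
Need P(θ < 0.77) = 0.8 under Beta(0.65s, 0.35s). Normal approximation: (q−m)/√(m(1−m)/s) ≈ z_{0.8} = 0.842, so s ≈ 0.65·0.35·(0.842)²/(0.77−0.65)² = 11.2.
At s = 11.2: P(θ<0.77) ≈ 0.795. Adjusting to match 0.8 gives s ≈ 11.59.
So α = 0.65·11.59 ≈ 7.53, β = 0.35·11.59 ≈ 4.06.

α ≈ 7.53, β ≈ 4.06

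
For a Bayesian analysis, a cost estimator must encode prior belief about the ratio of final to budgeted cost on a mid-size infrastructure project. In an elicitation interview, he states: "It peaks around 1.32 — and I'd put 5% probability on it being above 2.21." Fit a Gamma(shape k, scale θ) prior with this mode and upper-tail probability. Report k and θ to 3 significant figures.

k ≈ 11.5, θ ≈ 0.126

Gamma(k,θ) with k>1 has mode (k−1)θ, so θ = 1.32/(k−1).
Need P(X < 2.21) = 0.95 with θ tied to k this way. Start at k = 2, θ = 1.32: P(X<2.21) ≈ 0.499.
Too low — raise k to concentrate. Iterating converges to k ≈ 11.5.
Then θ = 1.32/(11.5−1) ≈ 0.126.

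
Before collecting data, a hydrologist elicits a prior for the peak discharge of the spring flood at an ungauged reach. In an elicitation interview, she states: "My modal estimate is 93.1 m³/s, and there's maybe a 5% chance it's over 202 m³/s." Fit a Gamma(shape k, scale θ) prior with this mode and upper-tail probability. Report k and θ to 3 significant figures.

Gamma(k,θ) with k>1 has mode (k−1)θ, so θ = 93.1/(k−1).
Need P(X < 202) = 0.95 with θ tied to k this way. Start at k = 2, θ = 93.1: P(X<202) ≈ 0.638.
Too low — raise k to concentrate. Iterating converges to k ≈ 5.59.
Then θ = 93.1/(5.59−1) ≈ 20.3.

k ≈ 5.59, θ ≈ 20.3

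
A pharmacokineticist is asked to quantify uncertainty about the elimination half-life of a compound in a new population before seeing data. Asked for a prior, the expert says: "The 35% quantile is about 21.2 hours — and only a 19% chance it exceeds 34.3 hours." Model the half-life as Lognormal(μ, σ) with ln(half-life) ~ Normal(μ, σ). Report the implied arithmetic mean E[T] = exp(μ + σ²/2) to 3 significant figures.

If T ~ Lognormal(μ,σ) then ln T ~ Normal(μ,σ), so the p-quantile of ln T is μ + z_p·σ.
ln(21.2) = 3.054 and ln(34.3) = 3.535; z_{0.35} = -0.3853, z_{0.81} = 0.8779.
σ = (3.535 − 3.054)/(0.8779 − (-0.3853)) = 0.381.
μ = 3.054 − (-0.3853)·0.381 = 3.201.
E[T] = exp(μ + σ²/2) = exp(3.201 + 0.0725) = 26.4 hours.

E[T] ≈ 26.4 hours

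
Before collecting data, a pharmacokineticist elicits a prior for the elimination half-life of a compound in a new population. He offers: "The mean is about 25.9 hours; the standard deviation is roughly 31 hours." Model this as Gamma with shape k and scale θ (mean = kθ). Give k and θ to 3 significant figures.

For Gamma(k, scale θ): mean = kθ, variance = kθ², so CV = 1/√k.
CV = SD/mean = 31/25.9 = 1.197, hence k = 1/CV² = 0.698.
Then θ = mean/k = 25.9/0.698 = 37.1.

k ≈ 0.698, θ ≈ 37.1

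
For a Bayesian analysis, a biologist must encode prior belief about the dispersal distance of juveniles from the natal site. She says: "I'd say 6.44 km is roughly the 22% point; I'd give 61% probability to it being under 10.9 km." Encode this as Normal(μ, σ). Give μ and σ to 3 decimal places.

μ = 9.715, σ = 4.242

For Normal(μ,σ), the p-quantile is μ + z_p·σ. Here z_{0.22} = -0.7722, z_{0.61} = 0.2793.
So 6.44 = μ − 0.7722σ and 10.9 = μ + 0.2793σ.
Subtracting: σ = (10.9 − 6.44)/(0.2793 − (-0.7722)) = 4.242.
Then μ = 6.44 − (-0.7722)·4.242 = 9.715.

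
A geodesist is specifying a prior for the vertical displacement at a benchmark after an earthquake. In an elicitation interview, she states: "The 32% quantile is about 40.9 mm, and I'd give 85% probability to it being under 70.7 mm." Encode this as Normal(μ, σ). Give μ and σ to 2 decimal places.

The p-quantile of Normal(μ,σ) is μ + z_p·σ, with z_{0.32} = -0.4677 and z_{0.85} = 1.036.
Eliminate σ: μ = (z₂·x₁ − z₁·x₂)/(z₂ − z₁) = (1.036·40.9 − (-0.4677)·70.7)/1.504 = 50.17.
Then σ = (x₂ − x₁)/(z₂ − z₁) = (70.7 − 40.9)/1.504 = 19.81.

μ = 50.17, σ = 19.81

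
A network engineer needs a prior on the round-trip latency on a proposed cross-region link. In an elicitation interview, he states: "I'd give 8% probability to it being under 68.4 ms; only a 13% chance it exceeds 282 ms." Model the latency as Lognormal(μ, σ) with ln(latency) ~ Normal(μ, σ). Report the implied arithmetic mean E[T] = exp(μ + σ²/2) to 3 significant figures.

E[T] ≈ 176 ms

If T ~ Lognormal(μ,σ) then ln T ~ Normal(μ,σ), so the p-quantile of ln T is μ + z_p·σ.
ln(68.4) = 4.225 and ln(282) = 5.642; z_{0.08} = -1.405, z_{0.87} = 1.126.
σ = (5.642 − 4.225)/(1.126 − (-1.405)) = 0.560.
μ = 4.225 − (-1.405)·0.560 = 5.012.
E[T] = exp(μ + σ²/2) = exp(5.012 + 0.1566) = 176 ms.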